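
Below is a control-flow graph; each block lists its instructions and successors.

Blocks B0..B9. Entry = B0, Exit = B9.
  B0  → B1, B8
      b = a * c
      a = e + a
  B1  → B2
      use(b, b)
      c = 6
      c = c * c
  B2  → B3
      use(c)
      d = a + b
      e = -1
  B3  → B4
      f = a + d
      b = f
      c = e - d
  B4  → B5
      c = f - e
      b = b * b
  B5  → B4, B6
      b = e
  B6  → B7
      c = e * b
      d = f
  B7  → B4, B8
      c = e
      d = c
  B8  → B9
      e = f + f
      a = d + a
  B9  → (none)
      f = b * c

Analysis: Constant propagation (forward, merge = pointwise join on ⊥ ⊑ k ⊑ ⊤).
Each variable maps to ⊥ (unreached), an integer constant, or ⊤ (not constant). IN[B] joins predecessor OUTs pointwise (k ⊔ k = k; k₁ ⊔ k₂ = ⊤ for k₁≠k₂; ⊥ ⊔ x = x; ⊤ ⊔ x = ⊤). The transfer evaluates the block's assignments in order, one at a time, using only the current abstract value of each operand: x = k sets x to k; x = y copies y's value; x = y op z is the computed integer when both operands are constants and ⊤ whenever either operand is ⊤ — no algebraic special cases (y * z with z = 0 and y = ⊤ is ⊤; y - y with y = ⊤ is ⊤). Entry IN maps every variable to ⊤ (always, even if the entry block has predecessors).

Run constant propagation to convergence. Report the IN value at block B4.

Converged values:
  B0: | IN=(all ⊤) | OUT=(all ⊤)
  B1: | IN=(all ⊤) | OUT={c:36; rest ⊤}
  B2: | IN={c:36; rest ⊤} | OUT={c:36, e:-1; rest ⊤}
  B3: | IN={c:36, e:-1; rest ⊤} | OUT={e:-1; rest ⊤}
  B4: | IN={e:-1; rest ⊤} | OUT={e:-1; rest ⊤}
  B5: | IN={e:-1; rest ⊤} | OUT={b:-1, e:-1; rest ⊤}
  B6: | IN={b:-1, e:-1; rest ⊤} | OUT={b:-1, c:1, e:-1; rest ⊤}
  B7: | IN={b:-1, c:1, e:-1; rest ⊤} | OUT={b:-1, c:-1, d:-1, e:-1; rest ⊤}
  B8: | IN=(all ⊤) | OUT=(all ⊤)
  B9: | IN=(all ⊤) | OUT=(all ⊤)

Merge at B4: IN[B4] = OUT[B3] ⊔ OUT[B5] ⊔ OUT[B7] = {a: ⊤, b: ⊤, c: ⊤, d: ⊤, e: -1, f: ⊤}

Answer: {a: ⊤, b: ⊤, c: ⊤, d: ⊤, e: -1, f: ⊤}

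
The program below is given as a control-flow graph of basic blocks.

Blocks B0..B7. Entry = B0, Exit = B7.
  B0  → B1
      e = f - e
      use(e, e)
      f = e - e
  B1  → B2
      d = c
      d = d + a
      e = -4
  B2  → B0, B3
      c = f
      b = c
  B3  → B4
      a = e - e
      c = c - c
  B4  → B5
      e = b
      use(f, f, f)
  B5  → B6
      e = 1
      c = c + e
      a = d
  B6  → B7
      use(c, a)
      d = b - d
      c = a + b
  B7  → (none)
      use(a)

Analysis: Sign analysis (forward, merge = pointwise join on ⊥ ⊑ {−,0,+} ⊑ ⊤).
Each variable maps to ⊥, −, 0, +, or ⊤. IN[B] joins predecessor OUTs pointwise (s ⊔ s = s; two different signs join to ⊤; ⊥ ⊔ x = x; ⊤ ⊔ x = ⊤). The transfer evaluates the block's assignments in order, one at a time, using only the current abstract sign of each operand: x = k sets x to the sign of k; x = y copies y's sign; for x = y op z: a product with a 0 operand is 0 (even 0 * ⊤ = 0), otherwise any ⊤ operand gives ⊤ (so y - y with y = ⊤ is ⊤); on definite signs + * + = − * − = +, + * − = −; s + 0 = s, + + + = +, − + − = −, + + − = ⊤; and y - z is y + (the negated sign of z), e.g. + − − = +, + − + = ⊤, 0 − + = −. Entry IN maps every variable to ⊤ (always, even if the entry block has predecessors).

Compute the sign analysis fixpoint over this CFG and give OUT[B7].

Per-block solution:
  B0: | IN=(all ⊤) | OUT=(all ⊤)
  B1: | IN=(all ⊤) | OUT={e:-; rest ⊤}
  B2: | IN={e:-; rest ⊤} | OUT={e:-; rest ⊤}
  B3: | IN={e:-; rest ⊤} | OUT={e:-; rest ⊤}
  B4: | IN={e:-; rest ⊤} | OUT=(all ⊤)
  B5: | IN=(all ⊤) | OUT={e:+; rest ⊤}
  B6: | IN={e:+; rest ⊤} | OUT={e:+; rest ⊤}
  B7: | IN={e:+; rest ⊤} | OUT={e:+; rest ⊤}

Merge at B7: IN[B7] = OUT[B6] = {a: ⊤, b: ⊤, c: ⊤, d: ⊤, e: +, f: ⊤}
Applying B7's transfer function to that IN value gives OUT[B7] (row B7 above).

Answer: {a: ⊤, b: ⊤, c: ⊤, d: ⊤, e: +, f: ⊤}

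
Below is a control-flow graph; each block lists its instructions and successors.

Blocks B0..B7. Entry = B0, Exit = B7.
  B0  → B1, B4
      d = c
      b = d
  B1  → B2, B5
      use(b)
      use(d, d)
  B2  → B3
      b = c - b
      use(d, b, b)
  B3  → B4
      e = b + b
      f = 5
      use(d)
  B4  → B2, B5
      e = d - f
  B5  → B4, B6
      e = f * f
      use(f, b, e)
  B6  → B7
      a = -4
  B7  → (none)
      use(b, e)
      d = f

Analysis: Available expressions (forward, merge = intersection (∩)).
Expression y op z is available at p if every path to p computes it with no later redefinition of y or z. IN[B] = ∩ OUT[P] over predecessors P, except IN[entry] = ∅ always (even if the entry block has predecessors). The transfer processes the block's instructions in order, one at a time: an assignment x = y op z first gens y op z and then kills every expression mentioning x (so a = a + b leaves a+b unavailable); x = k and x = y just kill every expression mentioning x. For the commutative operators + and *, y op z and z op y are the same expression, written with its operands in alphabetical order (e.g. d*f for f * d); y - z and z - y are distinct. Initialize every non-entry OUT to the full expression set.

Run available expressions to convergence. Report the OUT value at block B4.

Converged values:
  B0:  IN={}  OUT={}
  B1:  IN={}  OUT={}
  B2:  IN={}  OUT={}
  B3:  IN={}  OUT={b+b}
  B4:  IN={}  OUT={d-f}
  B5:  IN={}  OUT={f*f}
  B6:  IN={f*f}  OUT={f*f}
  B7:  IN={f*f}  OUT={f*f}

Merge at B4: IN[B4] = OUT[B0] ∩ OUT[B3] ∩ OUT[B5] = {}
Applying B4's transfer function to that IN value gives OUT[B4] (row B4 above).

Answer: {d-f}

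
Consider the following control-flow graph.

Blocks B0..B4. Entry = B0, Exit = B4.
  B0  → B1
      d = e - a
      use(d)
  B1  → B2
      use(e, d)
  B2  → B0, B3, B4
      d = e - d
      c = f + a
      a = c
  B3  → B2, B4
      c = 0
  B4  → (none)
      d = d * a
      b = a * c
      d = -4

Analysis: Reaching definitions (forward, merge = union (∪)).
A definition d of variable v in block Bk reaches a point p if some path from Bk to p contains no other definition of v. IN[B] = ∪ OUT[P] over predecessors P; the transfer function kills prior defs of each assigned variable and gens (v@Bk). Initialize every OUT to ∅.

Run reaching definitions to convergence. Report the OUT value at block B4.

Answer: {a@B2, b@B4, c@B2, c@B3, d@B4}

Derivation:
Converged values:
  B0:  IN={a@B2, c@B2, d@B2}  OUT={a@B2, c@B2, d@B0}
  B1:  IN={a@B2, c@B2, d@B0}  OUT={a@B2, c@B2, d@B0}
  B2:  IN={a@B2, c@B2, c@B3, d@B0, d@B2}  OUT={a@B2, c@B2, d@B2}
  B3:  IN={a@B2, c@B2, d@B2}  OUT={a@B2, c@B3, d@B2}
  B4:  IN={a@B2, c@B2, c@B3, d@B2}  OUT={a@B2, b@B4, c@B2, c@B3, d@B4}

Merge at B4: IN[B4] = OUT[B2] ⊔ OUT[B3] = {a@B2, c@B2, c@B3, d@B2}
Applying B4's transfer function to that IN value gives OUT[B4] (row B4 above).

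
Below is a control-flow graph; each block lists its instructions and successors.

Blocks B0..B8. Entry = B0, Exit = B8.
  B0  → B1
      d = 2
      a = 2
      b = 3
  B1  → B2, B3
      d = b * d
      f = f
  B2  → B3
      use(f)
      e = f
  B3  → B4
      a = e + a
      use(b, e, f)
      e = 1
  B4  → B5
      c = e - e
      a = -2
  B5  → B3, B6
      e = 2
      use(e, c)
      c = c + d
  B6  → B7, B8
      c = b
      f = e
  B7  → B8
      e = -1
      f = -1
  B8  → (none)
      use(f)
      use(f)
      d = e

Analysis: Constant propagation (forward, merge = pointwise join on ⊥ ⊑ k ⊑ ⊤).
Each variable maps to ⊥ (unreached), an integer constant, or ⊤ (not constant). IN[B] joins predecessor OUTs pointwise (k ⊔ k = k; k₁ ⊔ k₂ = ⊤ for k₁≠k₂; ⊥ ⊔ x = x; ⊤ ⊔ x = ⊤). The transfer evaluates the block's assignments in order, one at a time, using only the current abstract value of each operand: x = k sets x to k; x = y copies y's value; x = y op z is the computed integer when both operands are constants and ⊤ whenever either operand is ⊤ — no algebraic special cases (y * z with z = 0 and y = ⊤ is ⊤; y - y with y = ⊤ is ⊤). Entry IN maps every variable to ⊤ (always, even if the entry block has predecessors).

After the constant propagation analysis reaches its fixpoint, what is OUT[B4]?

Fixpoint table:
  B0: | IN=(all ⊤) | OUT={a:2, b:3, d:2; rest ⊤}
  B1: | IN={a:2, b:3, d:2; rest ⊤} | OUT={a:2, b:3, d:6; rest ⊤}
  B2: | IN={a:2, b:3, d:6; rest ⊤} | OUT={a:2, b:3, d:6; rest ⊤}
  B3: | IN={b:3, d:6; rest ⊤} | OUT={b:3, d:6, e:1; rest ⊤}
  B4: | IN={b:3, d:6, e:1; rest ⊤} | OUT={a:-2, b:3, c:0, d:6, e:1; rest ⊤}
  B5: | IN={a:-2, b:3, c:0, d:6, e:1; rest ⊤} | OUT={a:-2, b:3, c:6, d:6, e:2; rest ⊤}
  B6: | IN={a:-2, b:3, c:6, d:6, e:2; rest ⊤} | OUT={a:-2, b:3, c:3, d:6, e:2, f:2; rest ⊤}
  B7: | IN={a:-2, b:3, c:3, d:6, e:2, f:2; rest ⊤} | OUT={a:-2, b:3, c:3, d:6, e:-1, f:-1; rest ⊤}
  B8: | IN={a:-2, b:3, c:3, d:6; rest ⊤} | OUT={a:-2, b:3, c:3; rest ⊤}

Merge at B4: IN[B4] = OUT[B3] = {a: ⊤, b: 3, c: ⊤, d: 6, e: 1, f: ⊤}
Applying B4's transfer function to that IN value gives OUT[B4] (row B4 above).

Answer: {a: -2, b: 3, c: 0, d: 6, e: 1, f: ⊤}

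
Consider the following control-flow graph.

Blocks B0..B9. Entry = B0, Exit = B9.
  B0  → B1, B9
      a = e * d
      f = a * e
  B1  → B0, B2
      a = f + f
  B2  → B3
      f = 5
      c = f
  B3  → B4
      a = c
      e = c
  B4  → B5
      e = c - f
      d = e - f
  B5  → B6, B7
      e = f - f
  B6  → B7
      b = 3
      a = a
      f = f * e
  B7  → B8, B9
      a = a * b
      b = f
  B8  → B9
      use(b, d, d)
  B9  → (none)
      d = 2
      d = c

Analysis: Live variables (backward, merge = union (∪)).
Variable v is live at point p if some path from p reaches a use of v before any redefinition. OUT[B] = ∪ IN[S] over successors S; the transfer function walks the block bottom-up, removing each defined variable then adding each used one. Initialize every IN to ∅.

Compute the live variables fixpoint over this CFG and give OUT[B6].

Per-block solution:
  B0: | IN={b, c, d, e} | OUT={b, c, d, e, f}
  B1: | IN={b, c, d, e, f} | OUT={b, c, d, e}
  B2: | IN={b} | OUT={b, c, f}
  B3: | IN={b, c, f} | OUT={a, b, c, f}
  B4: | IN={a, b, c, f} | OUT={a, b, c, d, f}
  B5: | IN={a, b, c, d, f} | OUT={a, b, c, d, e, f}
  B6: | IN={a, c, d, e, f} | OUT={a, b, c, d, f}
  B7: | IN={a, b, c, d, f} | OUT={b, c, d}
  B8: | IN={b, c, d} | OUT={c}
  B9: | IN={c} | OUT={}

Merge at B6: OUT[B6] = IN[B7] = {a, b, c, d, f}

Answer: {a, b, c, d, f}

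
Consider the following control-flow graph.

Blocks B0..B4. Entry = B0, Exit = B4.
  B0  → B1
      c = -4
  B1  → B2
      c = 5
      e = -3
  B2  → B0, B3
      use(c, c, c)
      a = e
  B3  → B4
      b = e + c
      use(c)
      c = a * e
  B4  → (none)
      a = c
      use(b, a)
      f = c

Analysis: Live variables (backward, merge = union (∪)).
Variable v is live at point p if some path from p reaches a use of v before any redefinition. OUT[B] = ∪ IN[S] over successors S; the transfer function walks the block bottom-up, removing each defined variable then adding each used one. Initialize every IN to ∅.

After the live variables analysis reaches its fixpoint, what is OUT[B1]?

Answer: {c, e}

Trace:
Per-block solution:
  B0: | IN={} | OUT={}
  B1: | IN={} | OUT={c, e}
  B2: | IN={c, e} | OUT={a, c, e}
  B3: | IN={a, c, e} | OUT={b, c}
  B4: | IN={b, c} | OUT={}

Merge at B1: OUT[B1] = IN[B2] = {c, e}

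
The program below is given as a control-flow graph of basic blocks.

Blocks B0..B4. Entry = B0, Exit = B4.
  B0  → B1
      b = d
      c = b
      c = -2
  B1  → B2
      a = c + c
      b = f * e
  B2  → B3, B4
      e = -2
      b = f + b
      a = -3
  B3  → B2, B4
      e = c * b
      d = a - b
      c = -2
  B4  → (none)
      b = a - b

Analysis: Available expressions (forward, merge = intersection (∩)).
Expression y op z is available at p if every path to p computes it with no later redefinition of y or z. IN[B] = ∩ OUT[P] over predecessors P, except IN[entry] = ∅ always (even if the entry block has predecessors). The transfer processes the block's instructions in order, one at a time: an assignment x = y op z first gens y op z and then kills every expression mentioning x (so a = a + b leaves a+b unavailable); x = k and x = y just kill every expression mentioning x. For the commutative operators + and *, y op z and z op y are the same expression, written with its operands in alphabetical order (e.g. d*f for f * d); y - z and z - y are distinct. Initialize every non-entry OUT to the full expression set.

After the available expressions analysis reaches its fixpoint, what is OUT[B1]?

Answer: {c+c, e*f}

Working:
Fixpoint table:
  B0:  IN={}  OUT={}
  B1:  IN={}  OUT={c+c, e*f}
  B2:  IN={}  OUT={}
  B3:  IN={}  OUT={a-b}
  B4:  IN={}  OUT={}

Merge at B1: IN[B1] = OUT[B0] = {}
Applying B1's transfer function to that IN value gives OUT[B1] (row B1 above).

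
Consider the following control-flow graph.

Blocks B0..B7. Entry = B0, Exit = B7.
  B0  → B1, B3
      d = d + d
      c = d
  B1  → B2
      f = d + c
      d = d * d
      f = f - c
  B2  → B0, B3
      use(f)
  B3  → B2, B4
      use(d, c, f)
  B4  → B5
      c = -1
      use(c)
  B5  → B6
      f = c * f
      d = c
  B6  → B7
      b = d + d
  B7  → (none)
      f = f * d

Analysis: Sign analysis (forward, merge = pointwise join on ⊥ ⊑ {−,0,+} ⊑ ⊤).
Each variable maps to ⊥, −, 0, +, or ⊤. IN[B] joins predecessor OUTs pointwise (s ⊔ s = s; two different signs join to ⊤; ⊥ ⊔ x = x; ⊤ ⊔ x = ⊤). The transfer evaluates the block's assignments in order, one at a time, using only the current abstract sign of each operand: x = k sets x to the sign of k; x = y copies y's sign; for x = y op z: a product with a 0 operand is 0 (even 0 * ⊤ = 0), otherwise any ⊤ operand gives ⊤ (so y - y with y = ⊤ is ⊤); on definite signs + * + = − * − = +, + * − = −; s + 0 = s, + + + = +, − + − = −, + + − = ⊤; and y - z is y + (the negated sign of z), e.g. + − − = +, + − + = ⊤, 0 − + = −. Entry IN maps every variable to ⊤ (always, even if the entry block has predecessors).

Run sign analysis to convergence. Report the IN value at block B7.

Answer: {a: ⊤, b: -, c: -, d: -, e: ⊤, f: ⊤}

Working:
Per-block solution:
  B0:  IN=(all ⊤)  OUT=(all ⊤)
  B1:  IN=(all ⊤)  OUT=(all ⊤)
  B2:  IN=(all ⊤)  OUT=(all ⊤)
  B3:  IN=(all ⊤)  OUT=(all ⊤)
  B4:  IN=(all ⊤)  OUT={c:-; rest ⊤}
  B5:  IN={c:-; rest ⊤}  OUT={c:-, d:-; rest ⊤}
  B6:  IN={c:-, d:-; rest ⊤}  OUT={b:-, c:-, d:-; rest ⊤}
  B7:  IN={b:-, c:-, d:-; rest ⊤}  OUT={b:-, c:-, d:-; rest ⊤}

Merge at B7: IN[B7] = OUT[B6] = {a: ⊤, b: -, c: -, d: -, e: ⊤, f: ⊤}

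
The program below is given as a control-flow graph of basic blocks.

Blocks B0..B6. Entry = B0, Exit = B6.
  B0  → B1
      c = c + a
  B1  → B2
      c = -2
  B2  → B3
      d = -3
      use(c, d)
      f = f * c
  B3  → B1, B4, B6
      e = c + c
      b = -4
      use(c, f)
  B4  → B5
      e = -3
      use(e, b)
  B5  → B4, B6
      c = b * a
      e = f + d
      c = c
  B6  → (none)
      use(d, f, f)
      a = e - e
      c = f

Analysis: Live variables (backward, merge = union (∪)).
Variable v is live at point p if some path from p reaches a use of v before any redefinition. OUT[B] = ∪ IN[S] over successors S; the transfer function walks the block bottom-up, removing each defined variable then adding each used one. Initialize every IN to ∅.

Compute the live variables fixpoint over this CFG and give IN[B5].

Converged values:
  B0: | IN={a, c, f} | OUT={a, f}
  B1: | IN={a, f} | OUT={a, c, f}
  B2: | IN={a, c, f} | OUT={a, c, d, f}
  B3: | IN={a, c, d, f} | OUT={a, b, d, e, f}
  B4: | IN={a, b, d, f} | OUT={a, b, d, f}
  B5: | IN={a, b, d, f} | OUT={a, b, d, e, f}
  B6: | IN={d, e, f} | OUT={}

Merge at B5: OUT[B5] = IN[B4] ⊔ IN[B6] = {a, b, d, e, f}
Applying B5's transfer function to that OUT value gives IN[B5] (row B5 above).

Answer: {a, b, d, f}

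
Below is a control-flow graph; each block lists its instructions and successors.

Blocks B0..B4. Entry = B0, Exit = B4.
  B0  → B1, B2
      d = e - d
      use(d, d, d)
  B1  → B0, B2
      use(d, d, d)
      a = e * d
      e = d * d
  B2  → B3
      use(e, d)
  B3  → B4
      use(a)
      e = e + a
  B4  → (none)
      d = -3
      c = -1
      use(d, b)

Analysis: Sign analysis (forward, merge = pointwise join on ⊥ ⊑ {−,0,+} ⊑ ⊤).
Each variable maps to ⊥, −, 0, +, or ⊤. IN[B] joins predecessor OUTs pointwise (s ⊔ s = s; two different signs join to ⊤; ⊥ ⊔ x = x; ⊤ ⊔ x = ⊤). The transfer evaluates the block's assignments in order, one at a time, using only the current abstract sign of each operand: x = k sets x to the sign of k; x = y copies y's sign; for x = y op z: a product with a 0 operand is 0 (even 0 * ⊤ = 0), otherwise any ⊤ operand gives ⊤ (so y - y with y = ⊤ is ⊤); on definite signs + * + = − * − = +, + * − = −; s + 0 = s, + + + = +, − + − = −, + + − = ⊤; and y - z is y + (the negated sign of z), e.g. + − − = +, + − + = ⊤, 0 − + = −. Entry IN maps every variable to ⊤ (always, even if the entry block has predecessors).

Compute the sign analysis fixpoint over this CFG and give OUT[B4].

Converged values:
  B0:  IN=(all ⊤)  OUT=(all ⊤)
  B1:  IN=(all ⊤)  OUT=(all ⊤)
  B2:  IN=(all ⊤)  OUT=(all ⊤)
  B3:  IN=(all ⊤)  OUT=(all ⊤)
  B4:  IN=(all ⊤)  OUT={c:-, d:-; rest ⊤}

Merge at B4: IN[B4] = OUT[B3] = {a: ⊤, b: ⊤, c: ⊤, d: ⊤, e: ⊤, f: ⊤}
Applying B4's transfer function to that IN value gives OUT[B4] (row B4 above).

Answer: {a: ⊤, b: ⊤, c: -, d: -, e: ⊤, f: ⊤}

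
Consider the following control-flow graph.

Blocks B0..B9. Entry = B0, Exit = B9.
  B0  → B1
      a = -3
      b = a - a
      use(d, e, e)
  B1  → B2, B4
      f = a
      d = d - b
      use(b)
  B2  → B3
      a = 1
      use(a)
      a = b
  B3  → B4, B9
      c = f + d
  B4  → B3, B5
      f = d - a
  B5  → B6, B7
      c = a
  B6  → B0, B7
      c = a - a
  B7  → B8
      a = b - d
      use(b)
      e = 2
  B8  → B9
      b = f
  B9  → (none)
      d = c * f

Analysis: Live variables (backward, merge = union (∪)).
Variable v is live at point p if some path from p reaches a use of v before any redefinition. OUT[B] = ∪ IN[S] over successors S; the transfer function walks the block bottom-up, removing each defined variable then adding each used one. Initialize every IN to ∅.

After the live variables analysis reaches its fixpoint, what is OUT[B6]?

Per-block solution:
  B0:  IN={d, e}  OUT={a, b, d, e}
  B1:  IN={a, b, d, e}  OUT={a, b, d, e, f}
  B2:  IN={b, d, e, f}  OUT={a, b, d, e, f}
  B3:  IN={a, b, d, e, f}  OUT={a, b, c, d, e, f}
  B4:  IN={a, b, d, e}  OUT={a, b, d, e, f}
  B5:  IN={a, b, d, e, f}  OUT={a, b, c, d, e, f}
  B6:  IN={a, b, d, e, f}  OUT={b, c, d, e, f}
  B7:  IN={b, c, d, f}  OUT={c, f}
  B8:  IN={c, f}  OUT={c, f}
  B9:  IN={c, f}  OUT={}

Merge at B6: OUT[B6] = IN[B0] ⊔ IN[B7] = {b, c, d, e, f}

Answer: {b, c, d, e, f}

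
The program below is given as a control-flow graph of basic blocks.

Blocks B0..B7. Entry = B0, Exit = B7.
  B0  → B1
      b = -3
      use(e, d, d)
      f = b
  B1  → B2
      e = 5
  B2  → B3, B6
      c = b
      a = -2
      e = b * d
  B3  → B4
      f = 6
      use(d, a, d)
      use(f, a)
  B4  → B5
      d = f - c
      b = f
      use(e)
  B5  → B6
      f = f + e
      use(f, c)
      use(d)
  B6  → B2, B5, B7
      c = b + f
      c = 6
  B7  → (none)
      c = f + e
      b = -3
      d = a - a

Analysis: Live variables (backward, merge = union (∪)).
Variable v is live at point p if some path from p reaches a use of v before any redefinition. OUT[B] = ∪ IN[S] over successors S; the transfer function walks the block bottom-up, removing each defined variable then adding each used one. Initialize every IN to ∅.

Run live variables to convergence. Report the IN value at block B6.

Answer: {a, b, d, e, f}

Trace:
Per-block solution:
  B0:   IN={d, e}   OUT={b, d, f}
  B1:   IN={b, d, f}   OUT={b, d, f}
  B2:   IN={b, d, f}   OUT={a, b, c, d, e, f}
  B3:   IN={a, c, d, e}   OUT={a, c, e, f}
  B4:   IN={a, c, e, f}   OUT={a, b, c, d, e, f}
  B5:   IN={a, b, c, d, e, f}   OUT={a, b, d, e, f}
  B6:   IN={a, b, d, e, f}   OUT={a, b, c, d, e, f}
  B7:   IN={a, e, f}   OUT={}

Merge at B6: OUT[B6] = IN[B2] ⊔ IN[B5] ⊔ IN[B7] = {a, b, c, d, e, f}
Applying B6's transfer function to that OUT value gives IN[B6] (row B6 above).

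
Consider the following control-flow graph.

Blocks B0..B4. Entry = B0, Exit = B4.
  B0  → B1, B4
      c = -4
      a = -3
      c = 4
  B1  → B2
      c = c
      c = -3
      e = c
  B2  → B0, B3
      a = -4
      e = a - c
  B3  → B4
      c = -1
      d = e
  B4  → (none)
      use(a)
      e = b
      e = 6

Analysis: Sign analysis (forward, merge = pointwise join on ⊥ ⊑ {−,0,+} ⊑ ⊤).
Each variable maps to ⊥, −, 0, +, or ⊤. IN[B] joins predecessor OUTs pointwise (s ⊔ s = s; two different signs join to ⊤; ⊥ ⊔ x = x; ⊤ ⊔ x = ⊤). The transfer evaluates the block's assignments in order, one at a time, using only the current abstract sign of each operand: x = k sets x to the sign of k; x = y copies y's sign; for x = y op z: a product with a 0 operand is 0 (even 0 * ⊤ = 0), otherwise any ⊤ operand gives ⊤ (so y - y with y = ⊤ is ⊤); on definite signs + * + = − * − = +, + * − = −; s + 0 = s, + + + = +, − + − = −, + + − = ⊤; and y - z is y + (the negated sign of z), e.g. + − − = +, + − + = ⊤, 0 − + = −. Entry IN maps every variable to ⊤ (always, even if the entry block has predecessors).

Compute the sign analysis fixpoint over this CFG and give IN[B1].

Answer: {a: -, b: ⊤, c: +, d: ⊤, e: ⊤, f: ⊤}

Trace:
Converged values:
  B0:   IN=(all ⊤)   OUT={a:-, c:+; rest ⊤}
  B1:   IN={a:-, c:+; rest ⊤}   OUT={a:-, c:-, e:-; rest ⊤}
  B2:   IN={a:-, c:-, e:-; rest ⊤}   OUT={a:-, c:-; rest ⊤}
  B3:   IN={a:-, c:-; rest ⊤}   OUT={a:-, c:-; rest ⊤}
  B4:   IN={a:-; rest ⊤}   OUT={a:-, e:+; rest ⊤}

Merge at B1: IN[B1] = OUT[B0] = {a: -, b: ⊤, c: +, d: ⊤, e: ⊤, f: ⊤}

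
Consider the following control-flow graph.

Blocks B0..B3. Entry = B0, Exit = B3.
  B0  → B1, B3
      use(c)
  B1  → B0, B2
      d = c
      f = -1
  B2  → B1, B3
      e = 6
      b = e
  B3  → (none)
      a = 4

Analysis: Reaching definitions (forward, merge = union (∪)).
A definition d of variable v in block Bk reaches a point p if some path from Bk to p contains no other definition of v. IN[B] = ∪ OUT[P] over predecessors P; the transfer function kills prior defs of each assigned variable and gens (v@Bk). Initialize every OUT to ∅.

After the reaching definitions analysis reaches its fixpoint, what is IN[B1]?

Per-block solution:
  B0:  IN={b@B2, d@B1, e@B2, f@B1}  OUT={b@B2, d@B1, e@B2, f@B1}
  B1:  IN={b@B2, d@B1, e@B2, f@B1}  OUT={b@B2, d@B1, e@B2, f@B1}
  B2:  IN={b@B2, d@B1, e@B2, f@B1}  OUT={b@B2, d@B1, e@B2, f@B1}
  B3:  IN={b@B2, d@B1, e@B2, f@B1}  OUT={a@B3, b@B2, d@B1, e@B2, f@B1}

Merge at B1: IN[B1] = OUT[B0] ⊔ OUT[B2] = {b@B2, d@B1, e@B2, f@B1}

Answer: {b@B2, d@B1, e@B2, f@B1}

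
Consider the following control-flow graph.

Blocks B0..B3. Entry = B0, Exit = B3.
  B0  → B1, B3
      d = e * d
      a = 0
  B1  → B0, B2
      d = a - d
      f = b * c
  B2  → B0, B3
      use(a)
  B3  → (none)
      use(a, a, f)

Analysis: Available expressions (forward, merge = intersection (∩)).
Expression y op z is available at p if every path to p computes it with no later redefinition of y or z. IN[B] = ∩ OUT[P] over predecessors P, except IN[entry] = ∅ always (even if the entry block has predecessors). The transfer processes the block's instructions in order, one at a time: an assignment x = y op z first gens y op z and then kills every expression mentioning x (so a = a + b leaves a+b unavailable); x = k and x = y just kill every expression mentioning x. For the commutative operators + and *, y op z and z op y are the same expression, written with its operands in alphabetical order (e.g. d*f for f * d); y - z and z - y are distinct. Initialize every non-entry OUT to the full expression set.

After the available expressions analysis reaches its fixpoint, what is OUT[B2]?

Answer: {b*c}

Working:
Converged values:
  B0:   IN={}   OUT={}
  B1:   IN={}   OUT={b*c}
  B2:   IN={b*c}   OUT={b*c}
  B3:   IN={}   OUT={}

Merge at B2: IN[B2] = OUT[B1] = {b*c}
Applying B2's transfer function to that IN value gives OUT[B2] (row B2 above).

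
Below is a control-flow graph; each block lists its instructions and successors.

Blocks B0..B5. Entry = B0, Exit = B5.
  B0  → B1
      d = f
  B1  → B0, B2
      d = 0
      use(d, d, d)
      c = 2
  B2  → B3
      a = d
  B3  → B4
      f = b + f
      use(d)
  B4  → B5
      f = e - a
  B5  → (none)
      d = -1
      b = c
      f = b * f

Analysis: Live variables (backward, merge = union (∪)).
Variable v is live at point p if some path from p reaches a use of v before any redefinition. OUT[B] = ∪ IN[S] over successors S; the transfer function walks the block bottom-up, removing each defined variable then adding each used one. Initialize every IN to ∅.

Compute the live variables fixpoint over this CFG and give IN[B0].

Converged values:
  B0:   IN={b, e, f}   OUT={b, e, f}
  B1:   IN={b, e, f}   OUT={b, c, d, e, f}
  B2:   IN={b, c, d, e, f}   OUT={a, b, c, d, e, f}
  B3:   IN={a, b, c, d, e, f}   OUT={a, c, e}
  B4:   IN={a, c, e}   OUT={c, f}
  B5:   IN={c, f}   OUT={}

Merge at B0: OUT[B0] = IN[B1] = {b, e, f}
Applying B0's transfer function to that OUT value gives IN[B0] (row B0 above).

Answer: {b, e, f}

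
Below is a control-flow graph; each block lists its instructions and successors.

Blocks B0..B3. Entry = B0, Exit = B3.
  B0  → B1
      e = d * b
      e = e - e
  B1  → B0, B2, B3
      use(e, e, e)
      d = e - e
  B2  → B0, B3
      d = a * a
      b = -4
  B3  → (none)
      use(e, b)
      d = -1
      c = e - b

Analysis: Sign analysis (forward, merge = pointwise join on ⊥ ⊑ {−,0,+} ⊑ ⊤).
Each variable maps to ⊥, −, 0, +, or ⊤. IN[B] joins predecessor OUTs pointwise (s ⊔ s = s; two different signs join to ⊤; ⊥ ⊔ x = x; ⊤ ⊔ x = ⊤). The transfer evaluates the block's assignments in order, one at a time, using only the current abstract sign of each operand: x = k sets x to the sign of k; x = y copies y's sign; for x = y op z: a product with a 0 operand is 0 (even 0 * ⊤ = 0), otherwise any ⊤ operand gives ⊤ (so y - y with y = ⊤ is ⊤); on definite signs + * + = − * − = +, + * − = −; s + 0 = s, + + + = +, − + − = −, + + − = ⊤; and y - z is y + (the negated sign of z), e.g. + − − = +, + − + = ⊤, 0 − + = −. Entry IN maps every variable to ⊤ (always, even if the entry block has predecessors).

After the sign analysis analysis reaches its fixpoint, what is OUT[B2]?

Fixpoint table:
  B0:  IN=(all ⊤)  OUT=(all ⊤)
  B1:  IN=(all ⊤)  OUT=(all ⊤)
  B2:  IN=(all ⊤)  OUT={b:-; rest ⊤}
  B3:  IN=(all ⊤)  OUT={d:-; rest ⊤}

Merge at B2: IN[B2] = OUT[B1] = {a: ⊤, b: ⊤, c: ⊤, d: ⊤, e: ⊤, f: ⊤}
Applying B2's transfer function to that IN value gives OUT[B2] (row B2 above).

Answer: {a: ⊤, b: -, c: ⊤, d: ⊤, e: ⊤, f: ⊤}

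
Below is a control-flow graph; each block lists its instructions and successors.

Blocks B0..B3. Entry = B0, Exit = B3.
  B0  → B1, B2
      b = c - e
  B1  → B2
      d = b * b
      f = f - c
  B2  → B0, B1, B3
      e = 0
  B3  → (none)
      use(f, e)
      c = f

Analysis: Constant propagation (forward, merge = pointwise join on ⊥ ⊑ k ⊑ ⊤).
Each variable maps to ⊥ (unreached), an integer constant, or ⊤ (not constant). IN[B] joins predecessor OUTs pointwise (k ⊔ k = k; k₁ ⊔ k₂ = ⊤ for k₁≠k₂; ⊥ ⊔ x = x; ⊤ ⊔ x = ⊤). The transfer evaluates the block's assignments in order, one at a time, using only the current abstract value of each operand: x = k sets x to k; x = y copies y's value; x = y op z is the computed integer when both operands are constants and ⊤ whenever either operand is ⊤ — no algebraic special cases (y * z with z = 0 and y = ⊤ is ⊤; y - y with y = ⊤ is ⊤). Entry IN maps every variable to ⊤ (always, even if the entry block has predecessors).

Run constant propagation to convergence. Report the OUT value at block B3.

Converged values:
  B0:  IN=(all ⊤)  OUT=(all ⊤)
  B1:  IN=(all ⊤)  OUT=(all ⊤)
  B2:  IN=(all ⊤)  OUT={e:0; rest ⊤}
  B3:  IN={e:0; rest ⊤}  OUT={e:0; rest ⊤}

Merge at B3: IN[B3] = OUT[B2] = {a: ⊤, b: ⊤, c: ⊤, d: ⊤, e: 0, f: ⊤}
Applying B3's transfer function to that IN value gives OUT[B3] (row B3 above).

Answer: {a: ⊤, b: ⊤, c: ⊤, d: ⊤, e: 0, f: ⊤}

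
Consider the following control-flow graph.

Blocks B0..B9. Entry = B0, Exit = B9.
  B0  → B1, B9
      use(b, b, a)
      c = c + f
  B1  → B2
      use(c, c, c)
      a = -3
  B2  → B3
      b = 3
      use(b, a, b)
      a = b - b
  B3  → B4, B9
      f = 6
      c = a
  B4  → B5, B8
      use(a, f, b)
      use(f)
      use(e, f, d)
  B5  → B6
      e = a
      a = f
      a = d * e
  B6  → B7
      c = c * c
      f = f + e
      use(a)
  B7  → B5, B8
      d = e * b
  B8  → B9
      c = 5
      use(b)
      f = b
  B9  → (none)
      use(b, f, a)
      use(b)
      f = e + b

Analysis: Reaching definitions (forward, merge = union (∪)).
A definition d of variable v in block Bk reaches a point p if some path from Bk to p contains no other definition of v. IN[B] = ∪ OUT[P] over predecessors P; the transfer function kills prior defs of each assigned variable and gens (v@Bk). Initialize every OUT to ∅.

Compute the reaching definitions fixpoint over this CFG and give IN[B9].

Answer: {a@B2, a@B5, b@B2, c@B0, c@B3, c@B8, d@B7, e@B5, f@B3, f@B8}

Working:
Fixpoint table:
  B0:  IN={}  OUT={c@B0}
  B1:  IN={c@B0}  OUT={a@B1, c@B0}
  B2:  IN={a@B1, c@B0}  OUT={a@B2, b@B2, c@B0}
  B3:  IN={a@B2, b@B2, c@B0}  OUT={a@B2, b@B2, c@B3, f@B3}
  B4:  IN={a@B2, b@B2, c@B3, f@B3}  OUT={a@B2, b@B2, c@B3, f@B3}
  B5:  IN={a@B2, a@B5, b@B2, c@B3, c@B6, d@B7, e@B5, f@B3, f@B6}  OUT={a@B5, b@B2, c@B3, c@B6, d@B7, e@B5, f@B3, f@B6}
  B6:  IN={a@B5, b@B2, c@B3, c@B6, d@B7, e@B5, f@B3, f@B6}  OUT={a@B5, b@B2, c@B6, d@B7, e@B5, f@B6}
  B7:  IN={a@B5, b@B2, c@B6, d@B7, e@B5, f@B6}  OUT={a@B5, b@B2, c@B6, d@B7, e@B5, f@B6}
  B8:  IN={a@B2, a@B5, b@B2, c@B3, c@B6, d@B7, e@B5, f@B3, f@B6}  OUT={a@B2, a@B5, b@B2, c@B8, d@B7, e@B5, f@B8}
  B9:  IN={a@B2, a@B5, b@B2, c@B0, c@B3, c@B8, d@B7, e@B5, f@B3, f@B8}  OUT={a@B2, a@B5, b@B2, c@B0, c@B3, c@B8, d@B7, e@B5, f@B9}

Merge at B9: IN[B9] = OUT[B0] ⊔ OUT[B3] ⊔ OUT[B8] = {a@B2, a@B5, b@B2, c@B0, c@B3, c@B8, d@B7, e@B5, f@B3, f@B8}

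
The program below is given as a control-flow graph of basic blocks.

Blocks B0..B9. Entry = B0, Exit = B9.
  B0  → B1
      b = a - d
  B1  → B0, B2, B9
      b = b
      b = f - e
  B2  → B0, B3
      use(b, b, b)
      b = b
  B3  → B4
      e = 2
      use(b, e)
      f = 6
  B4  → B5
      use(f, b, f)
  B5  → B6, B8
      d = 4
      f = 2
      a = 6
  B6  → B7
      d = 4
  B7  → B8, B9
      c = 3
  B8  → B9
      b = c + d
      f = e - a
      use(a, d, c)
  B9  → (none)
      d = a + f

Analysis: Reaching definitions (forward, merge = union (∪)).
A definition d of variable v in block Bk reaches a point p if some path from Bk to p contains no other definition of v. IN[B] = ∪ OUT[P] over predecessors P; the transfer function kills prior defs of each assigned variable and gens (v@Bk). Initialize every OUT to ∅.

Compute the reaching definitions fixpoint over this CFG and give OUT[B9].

Answer: {a@B5, b@B1, b@B2, b@B8, c@B7, d@B9, e@B3, f@B5, f@B8}

Trace:
Per-block solution:
  B0: | IN={b@B1, b@B2} | OUT={b@B0}
  B1: | IN={b@B0} | OUT={b@B1}
  B2: | IN={b@B1} | OUT={b@B2}
  B3: | IN={b@B2} | OUT={b@B2, e@B3, f@B3}
  B4: | IN={b@B2, e@B3, f@B3} | OUT={b@B2, e@B3, f@B3}
  B5: | IN={b@B2, e@B3, f@B3} | OUT={a@B5, b@B2, d@B5, e@B3, f@B5}
  B6: | IN={a@B5, b@B2, d@B5, e@B3, f@B5} | OUT={a@B5, b@B2, d@B6, e@B3, f@B5}
  B7: | IN={a@B5, b@B2, d@B6, e@B3, f@B5} | OUT={a@B5, b@B2, c@B7, d@B6, e@B3, f@B5}
  B8: | IN={a@B5, b@B2, c@B7, d@B5, d@B6, e@B3, f@B5} | OUT={a@B5, b@B8, c@B7, d@B5, d@B6, e@B3, f@B8}
  B9: | IN={a@B5, b@B1, b@B2, b@B8, c@B7, d@B5, d@B6, e@B3, f@B5, f@B8} | OUT={a@B5, b@B1, b@B2, b@B8, c@B7, d@B9, e@B3, f@B5, f@B8}

Merge at B9: IN[B9] = OUT[B1] ⊔ OUT[B7] ⊔ OUT[B8] = {a@B5, b@B1, b@B2, b@B8, c@B7, d@B5, d@B6, e@B3, f@B5, f@B8}
Applying B9's transfer function to that IN value gives OUT[B9] (row B9 above).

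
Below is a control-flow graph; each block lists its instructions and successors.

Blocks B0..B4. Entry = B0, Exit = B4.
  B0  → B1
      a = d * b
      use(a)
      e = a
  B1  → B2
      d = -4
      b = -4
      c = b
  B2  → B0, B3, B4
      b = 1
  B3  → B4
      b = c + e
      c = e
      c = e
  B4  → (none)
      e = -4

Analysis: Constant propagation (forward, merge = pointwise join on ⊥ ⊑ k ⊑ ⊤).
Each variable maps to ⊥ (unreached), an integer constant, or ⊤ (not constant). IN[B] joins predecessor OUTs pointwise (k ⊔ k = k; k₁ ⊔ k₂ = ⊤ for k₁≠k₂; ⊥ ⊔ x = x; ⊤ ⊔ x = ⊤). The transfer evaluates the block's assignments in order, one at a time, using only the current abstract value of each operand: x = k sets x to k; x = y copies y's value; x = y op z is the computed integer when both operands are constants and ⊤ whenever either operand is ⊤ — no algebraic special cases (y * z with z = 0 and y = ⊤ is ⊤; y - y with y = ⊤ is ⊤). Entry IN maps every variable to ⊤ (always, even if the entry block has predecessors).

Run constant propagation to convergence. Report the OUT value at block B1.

Answer: {a: ⊤, b: -4, c: -4, d: -4, e: ⊤, f: ⊤}

Working:
Fixpoint table:
  B0:   IN=(all ⊤)   OUT=(all ⊤)
  B1:   IN=(all ⊤)   OUT={b:-4, c:-4, d:-4; rest ⊤}
  B2:   IN={b:-4, c:-4, d:-4; rest ⊤}   OUT={b:1, c:-4, d:-4; rest ⊤}
  B3:   IN={b:1, c:-4, d:-4; rest ⊤}   OUT={d:-4; rest ⊤}
  B4:   IN={d:-4; rest ⊤}   OUT={d:-4, e:-4; rest ⊤}

Merge at B1: IN[B1] = OUT[B0] = {a: ⊤, b: ⊤, c: ⊤, d: ⊤, e: ⊤, f: ⊤}
Applying B1's transfer function to that IN value gives OUT[B1] (row B1 above).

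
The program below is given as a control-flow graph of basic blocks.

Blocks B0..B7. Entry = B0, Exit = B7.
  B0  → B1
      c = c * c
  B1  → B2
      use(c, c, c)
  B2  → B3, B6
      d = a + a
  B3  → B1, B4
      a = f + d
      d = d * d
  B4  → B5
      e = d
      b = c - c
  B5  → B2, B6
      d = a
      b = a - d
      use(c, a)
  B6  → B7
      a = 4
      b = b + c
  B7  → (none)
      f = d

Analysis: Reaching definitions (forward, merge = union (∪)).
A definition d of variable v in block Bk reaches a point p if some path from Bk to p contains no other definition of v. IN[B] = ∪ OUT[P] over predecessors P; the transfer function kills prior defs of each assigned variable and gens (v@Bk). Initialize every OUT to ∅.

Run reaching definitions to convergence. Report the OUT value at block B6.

Fixpoint table:
  B0:   IN={}   OUT={c@B0}
  B1:   IN={a@B3, b@B5, c@B0, d@B3, e@B4}   OUT={a@B3, b@B5, c@B0, d@B3, e@B4}
  B2:   IN={a@B3, b@B5, c@B0, d@B3, d@B5, e@B4}   OUT={a@B3, b@B5, c@B0, d@B2, e@B4}
  B3:   IN={a@B3, b@B5, c@B0, d@B2, e@B4}   OUT={a@B3, b@B5, c@B0, d@B3, e@B4}
  B4:   IN={a@B3, b@B5, c@B0, d@B3, e@B4}   OUT={a@B3, b@B4, c@B0, d@B3, e@B4}
  B5:   IN={a@B3, b@B4, c@B0, d@B3, e@B4}   OUT={a@B3, b@B5, c@B0, d@B5, e@B4}
  B6:   IN={a@B3, b@B5, c@B0, d@B2, d@B5, e@B4}   OUT={a@B6, b@B6, c@B0, d@B2, d@B5, e@B4}
  B7:   IN={a@B6, b@B6, c@B0, d@B2, d@B5, e@B4}   OUT={a@B6, b@B6, c@B0, d@B2, d@B5, e@B4, f@B7}

Merge at B6: IN[B6] = OUT[B2] ⊔ OUT[B5] = {a@B3, b@B5, c@B0, d@B2, d@B5, e@B4}
Applying B6's transfer function to that IN value gives OUT[B6] (row B6 above).

Answer: {a@B6, b@B6, c@B0, d@B2, d@B5, e@B4}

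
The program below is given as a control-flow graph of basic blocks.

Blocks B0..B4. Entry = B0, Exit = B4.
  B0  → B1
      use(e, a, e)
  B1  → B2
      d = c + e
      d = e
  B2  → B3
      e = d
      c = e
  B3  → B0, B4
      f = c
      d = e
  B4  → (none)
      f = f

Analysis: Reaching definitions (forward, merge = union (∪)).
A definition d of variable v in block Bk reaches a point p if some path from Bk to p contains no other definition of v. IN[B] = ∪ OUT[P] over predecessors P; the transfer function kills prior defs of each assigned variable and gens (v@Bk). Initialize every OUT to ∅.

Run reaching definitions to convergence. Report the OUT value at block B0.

Answer: {c@B2, d@B3, e@B2, f@B3}

Working:
Per-block solution:
  B0: | IN={c@B2, d@B3, e@B2, f@B3} | OUT={c@B2, d@B3, e@B2, f@B3}
  B1: | IN={c@B2, d@B3, e@B2, f@B3} | OUT={c@B2, d@B1, e@B2, f@B3}
  B2: | IN={c@B2, d@B1, e@B2, f@B3} | OUT={c@B2, d@B1, e@B2, f@B3}
  B3: | IN={c@B2, d@B1, e@B2, f@B3} | OUT={c@B2, d@B3, e@B2, f@B3}
  B4: | IN={c@B2, d@B3, e@B2, f@B3} | OUT={c@B2, d@B3, e@B2, f@B4}

Merge at B0 (entry node, so the boundary value {} is joined with the incoming edge(s)): IN[B0] = {} ⊔ OUT[B3] = {c@B2, d@B3, e@B2, f@B3}
Applying B0's transfer function to that IN value gives OUT[B0] (row B0 above).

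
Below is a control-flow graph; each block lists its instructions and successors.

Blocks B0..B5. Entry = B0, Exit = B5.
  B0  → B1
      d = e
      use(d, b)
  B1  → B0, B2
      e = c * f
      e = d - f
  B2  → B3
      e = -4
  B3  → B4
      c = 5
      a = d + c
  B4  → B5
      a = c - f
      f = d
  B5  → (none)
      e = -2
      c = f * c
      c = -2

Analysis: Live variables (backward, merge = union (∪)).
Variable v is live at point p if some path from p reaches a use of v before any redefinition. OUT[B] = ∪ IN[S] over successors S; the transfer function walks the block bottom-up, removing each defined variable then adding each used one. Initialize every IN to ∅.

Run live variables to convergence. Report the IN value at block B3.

Per-block solution:
  B0:   IN={b, c, e, f}   OUT={b, c, d, f}
  B1:   IN={b, c, d, f}   OUT={b, c, d, e, f}
  B2:   IN={d, f}   OUT={d, f}
  B3:   IN={d, f}   OUT={c, d, f}
  B4:   IN={c, d, f}   OUT={c, f}
  B5:   IN={c, f}   OUT={}

Merge at B3: OUT[B3] = IN[B4] = {c, d, f}
Applying B3's transfer function to that OUT value gives IN[B3] (row B3 above).

Answer: {d, f}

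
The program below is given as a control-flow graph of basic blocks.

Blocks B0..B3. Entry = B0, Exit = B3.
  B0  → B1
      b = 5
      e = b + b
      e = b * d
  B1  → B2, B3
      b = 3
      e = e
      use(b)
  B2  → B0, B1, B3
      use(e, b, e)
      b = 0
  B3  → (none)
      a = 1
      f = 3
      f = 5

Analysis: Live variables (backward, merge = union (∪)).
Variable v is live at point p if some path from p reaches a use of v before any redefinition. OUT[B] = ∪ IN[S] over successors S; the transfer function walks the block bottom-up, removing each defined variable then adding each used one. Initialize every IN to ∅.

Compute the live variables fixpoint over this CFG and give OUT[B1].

Answer: {b, d, e}

Working:
Fixpoint table:
  B0: | IN={d} | OUT={d, e}
  B1: | IN={d, e} | OUT={b, d, e}
  B2: | IN={b, d, e} | OUT={d, e}
  B3: | IN={} | OUT={}

Merge at B1: OUT[B1] = IN[B2] ⊔ IN[B3] = {b, d, e}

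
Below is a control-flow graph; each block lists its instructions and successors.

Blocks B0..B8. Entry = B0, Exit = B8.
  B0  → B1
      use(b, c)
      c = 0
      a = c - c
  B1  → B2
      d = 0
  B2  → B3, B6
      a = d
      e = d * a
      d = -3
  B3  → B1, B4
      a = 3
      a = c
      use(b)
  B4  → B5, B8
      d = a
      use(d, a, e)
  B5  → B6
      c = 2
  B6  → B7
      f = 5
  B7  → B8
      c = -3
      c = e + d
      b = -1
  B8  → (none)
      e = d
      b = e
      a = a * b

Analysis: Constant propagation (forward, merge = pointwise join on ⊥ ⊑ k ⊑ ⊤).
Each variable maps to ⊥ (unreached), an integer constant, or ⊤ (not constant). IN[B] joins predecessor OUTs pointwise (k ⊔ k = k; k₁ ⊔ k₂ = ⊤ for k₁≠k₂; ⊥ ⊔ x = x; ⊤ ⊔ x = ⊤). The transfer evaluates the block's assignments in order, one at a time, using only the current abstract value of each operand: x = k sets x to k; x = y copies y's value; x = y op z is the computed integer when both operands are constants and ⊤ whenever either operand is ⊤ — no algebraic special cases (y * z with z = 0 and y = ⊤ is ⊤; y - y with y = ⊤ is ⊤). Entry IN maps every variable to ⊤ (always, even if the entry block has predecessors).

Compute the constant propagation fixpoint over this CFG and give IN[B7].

Converged values:
  B0: | IN=(all ⊤) | OUT={a:0, c:0; rest ⊤}
  B1: | IN={a:0, c:0; rest ⊤} | OUT={a:0, c:0, d:0; rest ⊤}
  B2: | IN={a:0, c:0, d:0; rest ⊤} | OUT={a:0, c:0, d:-3, e:0; rest ⊤}
  B3: | IN={a:0, c:0, d:-3, e:0; rest ⊤} | OUT={a:0, c:0, d:-3, e:0; rest ⊤}
  B4: | IN={a:0, c:0, d:-3, e:0; rest ⊤} | OUT={a:0, c:0, d:0, e:0; rest ⊤}
  B5: | IN={a:0, c:0, d:0, e:0; rest ⊤} | OUT={a:0, c:2, d:0, e:0; rest ⊤}
  B6: | IN={a:0, e:0; rest ⊤} | OUT={a:0, e:0, f:5; rest ⊤}
  B7: | IN={a:0, e:0, f:5; rest ⊤} | OUT={a:0, b:-1, e:0, f:5; rest ⊤}
  B8: | IN={a:0, e:0; rest ⊤} | OUT=(all ⊤)

Merge at B7: IN[B7] = OUT[B6] = {a: 0, b: ⊤, c: ⊤, d: ⊤, e: 0, f: 5}

Answer: {a: 0, b: ⊤, c: ⊤, d: ⊤, e: 0, f: 5}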